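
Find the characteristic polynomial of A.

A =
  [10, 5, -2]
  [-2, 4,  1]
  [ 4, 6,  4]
x^3 - 18*x^2 + 108*x - 216

Expanding det(x·I − A) (e.g. by cofactor expansion or by noting that A is similar to its Jordan form J, which has the same characteristic polynomial as A) gives
  χ_A(x) = x^3 - 18*x^2 + 108*x - 216
which factors as (x - 6)^3. The eigenvalues (with algebraic multiplicities) are λ = 6 with multiplicity 3.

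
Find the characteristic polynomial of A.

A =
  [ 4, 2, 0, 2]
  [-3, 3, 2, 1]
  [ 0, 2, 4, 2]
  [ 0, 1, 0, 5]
x^4 - 16*x^3 + 96*x^2 - 256*x + 256

Expanding det(x·I − A) (e.g. by cofactor expansion or by noting that A is similar to its Jordan form J, which has the same characteristic polynomial as A) gives
  χ_A(x) = x^4 - 16*x^3 + 96*x^2 - 256*x + 256
which factors as (x - 4)^4. The eigenvalues (with algebraic multiplicities) are λ = 4 with multiplicity 4.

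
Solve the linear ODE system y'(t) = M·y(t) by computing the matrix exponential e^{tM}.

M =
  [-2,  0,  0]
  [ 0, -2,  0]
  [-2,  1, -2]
e^{tM} =
  [exp(-2*t), 0, 0]
  [0, exp(-2*t), 0]
  [-2*t*exp(-2*t), t*exp(-2*t), exp(-2*t)]

Strategy: write M = P · J · P⁻¹ where J is a Jordan canonical form, so e^{tM} = P · e^{tJ} · P⁻¹, and e^{tJ} can be computed block-by-block.

M has Jordan form
J =
  [-2,  1,  0]
  [ 0, -2,  0]
  [ 0,  0, -2]
(up to reordering of blocks).

Per-block formulas:
  For a 2×2 Jordan block J_2(-2): exp(t · J_2(-2)) = e^(-2t)·(I + t·N), where N is the 2×2 nilpotent shift.
  For a 1×1 block at λ = -2: exp(t · [-2]) = [e^(-2t)].

After assembling e^{tJ} and conjugating by P, we get:

e^{tM} =
  [exp(-2*t), 0, 0]
  [0, exp(-2*t), 0]
  [-2*t*exp(-2*t), t*exp(-2*t), exp(-2*t)]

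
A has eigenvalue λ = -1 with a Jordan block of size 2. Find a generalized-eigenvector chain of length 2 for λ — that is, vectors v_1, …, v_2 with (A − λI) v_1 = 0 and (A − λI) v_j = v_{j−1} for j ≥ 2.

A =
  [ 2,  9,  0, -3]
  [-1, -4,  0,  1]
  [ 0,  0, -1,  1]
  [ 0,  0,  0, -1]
A Jordan chain for λ = -1 of length 2:
v_1 = (3, -1, 0, 0)ᵀ
v_2 = (1, 0, 0, 0)ᵀ

Let N = A − (-1)·I. We want v_2 with N^2 v_2 = 0 but N^1 v_2 ≠ 0; then v_{j-1} := N · v_j for j = 2, …, 2.

Pick v_2 = (1, 0, 0, 0)ᵀ.
Then v_1 = N · v_2 = (3, -1, 0, 0)ᵀ.

Sanity check: (A − (-1)·I) v_1 = (0, 0, 0, 0)ᵀ = 0. ✓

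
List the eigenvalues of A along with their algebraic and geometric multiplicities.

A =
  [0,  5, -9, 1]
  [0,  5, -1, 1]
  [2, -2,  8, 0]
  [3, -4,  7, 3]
λ = 4: alg = 4, geom = 2

Step 1 — factor the characteristic polynomial to read off the algebraic multiplicities:
  χ_A(x) = (x - 4)^4

Step 2 — compute geometric multiplicities via the rank-nullity identity g(λ) = n − rank(A − λI):
  rank(A − (4)·I) = 2, so dim ker(A − (4)·I) = n − 2 = 2

Summary:
  λ = 4: algebraic multiplicity = 4, geometric multiplicity = 2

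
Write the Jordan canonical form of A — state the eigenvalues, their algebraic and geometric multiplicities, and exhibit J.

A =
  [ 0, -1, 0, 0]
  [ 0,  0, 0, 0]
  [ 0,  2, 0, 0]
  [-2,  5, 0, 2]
J_2(0) ⊕ J_1(0) ⊕ J_1(2)

The characteristic polynomial is
  det(x·I − A) = x^4 - 2*x^3 = x^3*(x - 2)

Eigenvalues and multiplicities (the geometric multiplicity of λ is n − rank(A − λI), which equals the number of Jordan blocks for λ):
  λ = 0: algebraic multiplicity = 3, geometric multiplicity = 2
  λ = 2: algebraic multiplicity = 1, geometric multiplicity = 1

Determining the block sizes for each eigenvalue:
  λ = 0: 2 blocks summing to 3 forces exactly one block of size 2 and the rest size 1 → block sizes [2, 1]
  λ = 2: one block (gm = 1), so the single block has size am = 1 → block sizes [1]

Assembling the blocks gives a Jordan form
J =
  [0, 1, 0, 0]
  [0, 0, 0, 0]
  [0, 0, 0, 0]
  [0, 0, 0, 2]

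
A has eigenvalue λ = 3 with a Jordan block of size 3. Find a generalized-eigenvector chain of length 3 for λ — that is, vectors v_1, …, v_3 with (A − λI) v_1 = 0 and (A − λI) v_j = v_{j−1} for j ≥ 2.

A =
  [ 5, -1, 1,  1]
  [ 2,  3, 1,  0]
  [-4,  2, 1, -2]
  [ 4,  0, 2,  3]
A Jordan chain for λ = 3 of length 3:
v_1 = (2, 0, -4, 0)ᵀ
v_2 = (2, 2, -4, 4)ᵀ
v_3 = (1, 0, 0, 0)ᵀ

Let N = A − (3)·I. We want v_3 with N^3 v_3 = 0 but N^2 v_3 ≠ 0; then v_{j-1} := N · v_j for j = 3, …, 2.

Pick v_3 = (1, 0, 0, 0)ᵀ.
Then v_2 = N · v_3 = (2, 2, -4, 4)ᵀ.
Then v_1 = N · v_2 = (2, 0, -4, 0)ᵀ.

Sanity check: (A − (3)·I) v_1 = (0, 0, 0, 0)ᵀ = 0. ✓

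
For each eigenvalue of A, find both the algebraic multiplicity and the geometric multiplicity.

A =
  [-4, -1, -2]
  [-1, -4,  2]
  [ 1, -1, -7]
λ = -5: alg = 3, geom = 2

Step 1 — factor the characteristic polynomial to read off the algebraic multiplicities:
  χ_A(x) = (x + 5)^3

Step 2 — compute geometric multiplicities via the rank-nullity identity g(λ) = n − rank(A − λI):
  rank(A − (-5)·I) = 1, so dim ker(A − (-5)·I) = n − 1 = 2

Summary:
  λ = -5: algebraic multiplicity = 3, geometric multiplicity = 2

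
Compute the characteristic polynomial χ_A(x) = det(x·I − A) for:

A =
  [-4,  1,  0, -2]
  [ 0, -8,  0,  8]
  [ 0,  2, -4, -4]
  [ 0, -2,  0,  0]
x^4 + 16*x^3 + 96*x^2 + 256*x + 256

Expanding det(x·I − A) (e.g. by cofactor expansion or by noting that A is similar to its Jordan form J, which has the same characteristic polynomial as A) gives
  χ_A(x) = x^4 + 16*x^3 + 96*x^2 + 256*x + 256
which factors as (x + 4)^4. The eigenvalues (with algebraic multiplicities) are λ = -4 with multiplicity 4.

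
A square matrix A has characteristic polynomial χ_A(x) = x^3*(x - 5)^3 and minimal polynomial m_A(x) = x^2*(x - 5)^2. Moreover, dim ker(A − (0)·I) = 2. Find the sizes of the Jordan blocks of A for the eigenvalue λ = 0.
Block sizes for λ = 0: [2, 1]

Step 1 — from the characteristic polynomial, algebraic multiplicity of λ = 0 is 3. From dim ker(A − (0)·I) = 2, there are exactly 2 Jordan blocks for λ = 0.
Step 2 — from the minimal polynomial, the factor (x − 0)^2 tells us the largest block for λ = 0 has size 2.
Step 3 — with total size 3, 2 blocks, and largest block 2, the block sizes (in nonincreasing order) are [2, 1].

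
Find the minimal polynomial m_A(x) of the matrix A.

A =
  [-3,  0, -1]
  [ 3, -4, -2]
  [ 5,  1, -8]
x^3 + 15*x^2 + 75*x + 125

The characteristic polynomial is χ_A(x) = (x + 5)^3, so the eigenvalues are known. The minimal polynomial is
  m_A(x) = Π_λ (x − λ)^{k_λ}
where k_λ is the size of the *largest* Jordan block for λ (equivalently, the smallest k with (A − λI)^k v = 0 for every generalised eigenvector v of λ).

  λ = -5: largest Jordan block has size 3, contributing (x + 5)^3

So m_A(x) = (x + 5)^3 = x^3 + 15*x^2 + 75*x + 125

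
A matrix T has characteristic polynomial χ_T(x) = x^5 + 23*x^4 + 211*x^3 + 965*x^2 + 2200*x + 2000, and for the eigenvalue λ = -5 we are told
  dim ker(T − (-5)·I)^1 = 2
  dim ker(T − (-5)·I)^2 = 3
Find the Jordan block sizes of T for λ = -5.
Block sizes for λ = -5: [2, 1]

From the dimensions of kernels of powers, the number of Jordan blocks of size at least j is d_j − d_{j−1} where d_j = dim ker(N^j) (with d_0 = 0). Computing the differences gives [2, 1].
The number of blocks of size exactly k is (#blocks of size ≥ k) − (#blocks of size ≥ k + 1), so the partition is: 1 block(s) of size 1, 1 block(s) of size 2.
In nonincreasing order the block sizes are [2, 1].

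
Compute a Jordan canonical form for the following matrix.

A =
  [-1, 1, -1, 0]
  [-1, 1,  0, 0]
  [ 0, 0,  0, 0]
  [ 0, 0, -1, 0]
J_3(0) ⊕ J_1(0)

The characteristic polynomial is
  det(x·I − A) = x^4

Eigenvalues and multiplicities (the geometric multiplicity of λ is n − rank(A − λI), which equals the number of Jordan blocks for λ):
  λ = 0: algebraic multiplicity = 4, geometric multiplicity = 2

Determining the block sizes for each eigenvalue:
  λ = 0: with am = 4 and gm = 2, the partition is not yet determined (e.g. several partitions of 4 into 2 parts exist). Let N = A − (0)·I. Computing rank(N^1) = 2, rank(N^2) = 1, rank(N^3) = 0; the number of blocks of size ≥ j is rank(N^{j−1}) − rank(N^j), giving [2, 1, 1]. So we have 1 block(s) of size 3, 1 block(s) of size 1 → block sizes [3, 1]

Assembling the blocks gives a Jordan form
J =
  [0, 1, 0, 0]
  [0, 0, 1, 0]
  [0, 0, 0, 0]
  [0, 0, 0, 0]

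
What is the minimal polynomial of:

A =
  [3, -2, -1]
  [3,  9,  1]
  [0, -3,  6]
x^3 - 18*x^2 + 108*x - 216

The characteristic polynomial is χ_A(x) = (x - 6)^3, so the eigenvalues are known. The minimal polynomial is
  m_A(x) = Π_λ (x − λ)^{k_λ}
where k_λ is the size of the *largest* Jordan block for λ (equivalently, the smallest k with (A − λI)^k v = 0 for every generalised eigenvector v of λ).

  λ = 6: largest Jordan block has size 3, contributing (x − 6)^3

So m_A(x) = (x - 6)^3 = x^3 - 18*x^2 + 108*x - 216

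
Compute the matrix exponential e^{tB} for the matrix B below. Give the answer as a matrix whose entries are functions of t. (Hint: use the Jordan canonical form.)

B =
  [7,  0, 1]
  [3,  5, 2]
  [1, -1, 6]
e^{tB} =
  [t^2*exp(6*t) + t*exp(6*t) + exp(6*t), -t^2*exp(6*t)/2, t^2*exp(6*t)/2 + t*exp(6*t)]
  [t^2*exp(6*t) + 3*t*exp(6*t), -t^2*exp(6*t)/2 - t*exp(6*t) + exp(6*t), t^2*exp(6*t)/2 + 2*t*exp(6*t)]
  [-t^2*exp(6*t) + t*exp(6*t), t^2*exp(6*t)/2 - t*exp(6*t), -t^2*exp(6*t)/2 + exp(6*t)]

Strategy: write B = P · J · P⁻¹ where J is a Jordan canonical form, so e^{tB} = P · e^{tJ} · P⁻¹, and e^{tJ} can be computed block-by-block.

B has Jordan form
J =
  [6, 1, 0]
  [0, 6, 1]
  [0, 0, 6]
(up to reordering of blocks).

Per-block formulas:
  For a 3×3 Jordan block J_3(6): exp(t · J_3(6)) = e^(6t)·(I + t·N + (t^2/2)·N^2), where N is the 3×3 nilpotent shift.

After assembling e^{tJ} and conjugating by P, we get:

e^{tB} =
  [t^2*exp(6*t) + t*exp(6*t) + exp(6*t), -t^2*exp(6*t)/2, t^2*exp(6*t)/2 + t*exp(6*t)]
  [t^2*exp(6*t) + 3*t*exp(6*t), -t^2*exp(6*t)/2 - t*exp(6*t) + exp(6*t), t^2*exp(6*t)/2 + 2*t*exp(6*t)]
  [-t^2*exp(6*t) + t*exp(6*t), t^2*exp(6*t)/2 - t*exp(6*t), -t^2*exp(6*t)/2 + exp(6*t)]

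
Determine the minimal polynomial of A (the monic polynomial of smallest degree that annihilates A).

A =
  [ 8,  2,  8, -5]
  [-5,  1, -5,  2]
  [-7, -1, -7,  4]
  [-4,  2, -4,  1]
x^3 - 3*x^2

The characteristic polynomial is χ_A(x) = x^3*(x - 3), so the eigenvalues are known. The minimal polynomial is
  m_A(x) = Π_λ (x − λ)^{k_λ}
where k_λ is the size of the *largest* Jordan block for λ (equivalently, the smallest k with (A − λI)^k v = 0 for every generalised eigenvector v of λ).

  λ = 0: largest Jordan block has size 2, contributing (x − 0)^2
  λ = 3: largest Jordan block has size 1, contributing (x − 3)

So m_A(x) = x^2*(x - 3) = x^3 - 3*x^2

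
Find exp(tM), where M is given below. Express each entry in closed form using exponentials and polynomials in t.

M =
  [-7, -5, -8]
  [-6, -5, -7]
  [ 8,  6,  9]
e^{tM} =
  [t^2*exp(-t) - 6*t*exp(-t) + exp(-t), t^2*exp(-t) - 5*t*exp(-t), 3*t^2*exp(-t)/2 - 8*t*exp(-t)]
  [2*t^2*exp(-t) - 6*t*exp(-t), 2*t^2*exp(-t) - 4*t*exp(-t) + exp(-t), 3*t^2*exp(-t) - 7*t*exp(-t)]
  [-2*t^2*exp(-t) + 8*t*exp(-t), -2*t^2*exp(-t) + 6*t*exp(-t), -3*t^2*exp(-t) + 10*t*exp(-t) + exp(-t)]

Strategy: write M = P · J · P⁻¹ where J is a Jordan canonical form, so e^{tM} = P · e^{tJ} · P⁻¹, and e^{tJ} can be computed block-by-block.

M has Jordan form
J =
  [-1,  1,  0]
  [ 0, -1,  1]
  [ 0,  0, -1]
(up to reordering of blocks).

Per-block formulas:
  For a 3×3 Jordan block J_3(-1): exp(t · J_3(-1)) = e^(-1t)·(I + t·N + (t^2/2)·N^2), where N is the 3×3 nilpotent shift.

After assembling e^{tJ} and conjugating by P, we get:

e^{tM} =
  [t^2*exp(-t) - 6*t*exp(-t) + exp(-t), t^2*exp(-t) - 5*t*exp(-t), 3*t^2*exp(-t)/2 - 8*t*exp(-t)]
  [2*t^2*exp(-t) - 6*t*exp(-t), 2*t^2*exp(-t) - 4*t*exp(-t) + exp(-t), 3*t^2*exp(-t) - 7*t*exp(-t)]
  [-2*t^2*exp(-t) + 8*t*exp(-t), -2*t^2*exp(-t) + 6*t*exp(-t), -3*t^2*exp(-t) + 10*t*exp(-t) + exp(-t)]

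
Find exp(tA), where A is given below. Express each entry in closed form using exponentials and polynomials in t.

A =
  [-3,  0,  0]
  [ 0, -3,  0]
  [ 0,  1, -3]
e^{tA} =
  [exp(-3*t), 0, 0]
  [0, exp(-3*t), 0]
  [0, t*exp(-3*t), exp(-3*t)]

Strategy: write A = P · J · P⁻¹ where J is a Jordan canonical form, so e^{tA} = P · e^{tJ} · P⁻¹, and e^{tJ} can be computed block-by-block.

A has Jordan form
J =
  [-3,  1,  0]
  [ 0, -3,  0]
  [ 0,  0, -3]
(up to reordering of blocks).

Per-block formulas:
  For a 1×1 block at λ = -3: exp(t · [-3]) = [e^(-3t)].
  For a 2×2 Jordan block J_2(-3): exp(t · J_2(-3)) = e^(-3t)·(I + t·N), where N is the 2×2 nilpotent shift.

After assembling e^{tJ} and conjugating by P, we get:

e^{tA} =
  [exp(-3*t), 0, 0]
  [0, exp(-3*t), 0]
  [0, t*exp(-3*t), exp(-3*t)]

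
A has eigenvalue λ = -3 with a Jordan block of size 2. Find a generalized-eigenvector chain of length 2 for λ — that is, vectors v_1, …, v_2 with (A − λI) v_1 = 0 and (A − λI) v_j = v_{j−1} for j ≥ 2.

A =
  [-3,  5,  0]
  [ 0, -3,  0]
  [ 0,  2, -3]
A Jordan chain for λ = -3 of length 2:
v_1 = (5, 0, 2)ᵀ
v_2 = (0, 1, 0)ᵀ

Let N = A − (-3)·I. We want v_2 with N^2 v_2 = 0 but N^1 v_2 ≠ 0; then v_{j-1} := N · v_j for j = 2, …, 2.

Pick v_2 = (0, 1, 0)ᵀ.
Then v_1 = N · v_2 = (5, 0, 2)ᵀ.

Sanity check: (A − (-3)·I) v_1 = (0, 0, 0)ᵀ = 0. ✓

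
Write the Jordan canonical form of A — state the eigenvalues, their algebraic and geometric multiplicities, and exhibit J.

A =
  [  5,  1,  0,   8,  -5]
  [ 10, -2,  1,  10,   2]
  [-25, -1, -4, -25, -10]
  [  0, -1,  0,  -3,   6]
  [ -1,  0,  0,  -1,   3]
J_3(-3) ⊕ J_2(4)

The characteristic polynomial is
  det(x·I − A) = x^5 + x^4 - 29*x^3 - 45*x^2 + 216*x + 432 = (x - 4)^2*(x + 3)^3

Eigenvalues and multiplicities (the geometric multiplicity of λ is n − rank(A − λI), which equals the number of Jordan blocks for λ):
  λ = -3: algebraic multiplicity = 3, geometric multiplicity = 1
  λ = 4: algebraic multiplicity = 2, geometric multiplicity = 1

Determining the block sizes for each eigenvalue:
  λ = -3: one block (gm = 1), so the single block has size am = 3 → block sizes [3]
  λ = 4: one block (gm = 1), so the single block has size am = 2 → block sizes [2]

Assembling the blocks gives a Jordan form
J =
  [-3,  1,  0, 0, 0]
  [ 0, -3,  1, 0, 0]
  [ 0,  0, -3, 0, 0]
  [ 0,  0,  0, 4, 1]
  [ 0,  0,  0, 0, 4]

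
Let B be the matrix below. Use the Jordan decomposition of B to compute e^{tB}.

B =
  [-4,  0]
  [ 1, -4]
e^{tB} =
  [exp(-4*t), 0]
  [t*exp(-4*t), exp(-4*t)]

Strategy: write B = P · J · P⁻¹ where J is a Jordan canonical form, so e^{tB} = P · e^{tJ} · P⁻¹, and e^{tJ} can be computed block-by-block.

B has Jordan form
J =
  [-4,  1]
  [ 0, -4]
(up to reordering of blocks).

Per-block formulas:
  For a 2×2 Jordan block J_2(-4): exp(t · J_2(-4)) = e^(-4t)·(I + t·N), where N is the 2×2 nilpotent shift.

After assembling e^{tJ} and conjugating by P, we get:

e^{tB} =
  [exp(-4*t), 0]
  [t*exp(-4*t), exp(-4*t)]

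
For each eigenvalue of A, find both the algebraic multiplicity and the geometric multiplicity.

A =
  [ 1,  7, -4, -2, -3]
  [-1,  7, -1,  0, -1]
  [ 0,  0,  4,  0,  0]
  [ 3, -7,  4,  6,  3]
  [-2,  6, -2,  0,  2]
λ = 4: alg = 5, geom = 3

Step 1 — factor the characteristic polynomial to read off the algebraic multiplicities:
  χ_A(x) = (x - 4)^5

Step 2 — compute geometric multiplicities via the rank-nullity identity g(λ) = n − rank(A − λI):
  rank(A − (4)·I) = 2, so dim ker(A − (4)·I) = n − 2 = 3

Summary:
  λ = 4: algebraic multiplicity = 5, geometric multiplicity = 3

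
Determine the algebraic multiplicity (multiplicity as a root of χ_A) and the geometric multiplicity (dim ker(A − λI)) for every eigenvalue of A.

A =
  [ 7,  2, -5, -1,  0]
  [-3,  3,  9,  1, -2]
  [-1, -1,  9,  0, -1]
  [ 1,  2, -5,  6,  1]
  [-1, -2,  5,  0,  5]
λ = 6: alg = 5, geom = 2

Step 1 — factor the characteristic polynomial to read off the algebraic multiplicities:
  χ_A(x) = (x - 6)^5

Step 2 — compute geometric multiplicities via the rank-nullity identity g(λ) = n − rank(A − λI):
  rank(A − (6)·I) = 3, so dim ker(A − (6)·I) = n − 3 = 2

Summary:
  λ = 6: algebraic multiplicity = 5, geometric multiplicity = 2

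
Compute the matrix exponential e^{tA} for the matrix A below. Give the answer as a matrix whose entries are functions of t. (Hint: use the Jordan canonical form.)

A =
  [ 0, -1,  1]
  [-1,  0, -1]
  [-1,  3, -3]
e^{tA} =
  [t^2*exp(-t)/2 + t*exp(-t) + exp(-t), t^2*exp(-t)/2 - t*exp(-t), t*exp(-t)]
  [-t^2*exp(-t)/2 - t*exp(-t), -t^2*exp(-t)/2 + t*exp(-t) + exp(-t), -t*exp(-t)]
  [-t^2*exp(-t) - t*exp(-t), -t^2*exp(-t) + 3*t*exp(-t), -2*t*exp(-t) + exp(-t)]

Strategy: write A = P · J · P⁻¹ where J is a Jordan canonical form, so e^{tA} = P · e^{tJ} · P⁻¹, and e^{tJ} can be computed block-by-block.

A has Jordan form
J =
  [-1,  1,  0]
  [ 0, -1,  1]
  [ 0,  0, -1]
(up to reordering of blocks).

Per-block formulas:
  For a 3×3 Jordan block J_3(-1): exp(t · J_3(-1)) = e^(-1t)·(I + t·N + (t^2/2)·N^2), where N is the 3×3 nilpotent shift.

After assembling e^{tJ} and conjugating by P, we get:

e^{tA} =
  [t^2*exp(-t)/2 + t*exp(-t) + exp(-t), t^2*exp(-t)/2 - t*exp(-t), t*exp(-t)]
  [-t^2*exp(-t)/2 - t*exp(-t), -t^2*exp(-t)/2 + t*exp(-t) + exp(-t), -t*exp(-t)]
  [-t^2*exp(-t) - t*exp(-t), -t^2*exp(-t) + 3*t*exp(-t), -2*t*exp(-t) + exp(-t)]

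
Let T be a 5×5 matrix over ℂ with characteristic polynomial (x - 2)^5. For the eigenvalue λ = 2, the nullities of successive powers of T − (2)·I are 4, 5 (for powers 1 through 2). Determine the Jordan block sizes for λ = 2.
Block sizes for λ = 2: [2, 1, 1, 1]

From the dimensions of kernels of powers, the number of Jordan blocks of size at least j is d_j − d_{j−1} where d_j = dim ker(N^j) (with d_0 = 0). Computing the differences gives [4, 1].
The number of blocks of size exactly k is (#blocks of size ≥ k) − (#blocks of size ≥ k + 1), so the partition is: 3 block(s) of size 1, 1 block(s) of size 2.
In nonincreasing order the block sizes are [2, 1, 1, 1].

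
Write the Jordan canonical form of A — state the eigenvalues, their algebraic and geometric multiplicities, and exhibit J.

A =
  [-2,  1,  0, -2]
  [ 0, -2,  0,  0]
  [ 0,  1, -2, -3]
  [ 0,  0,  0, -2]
J_2(-2) ⊕ J_2(-2)

The characteristic polynomial is
  det(x·I − A) = x^4 + 8*x^3 + 24*x^2 + 32*x + 16 = (x + 2)^4

Eigenvalues and multiplicities (the geometric multiplicity of λ is n − rank(A − λI), which equals the number of Jordan blocks for λ):
  λ = -2: algebraic multiplicity = 4, geometric multiplicity = 2

Determining the block sizes for each eigenvalue:
  λ = -2: with am = 4 and gm = 2, the partition is not yet determined (e.g. several partitions of 4 into 2 parts exist). Let N = A − (-2)·I. Computing rank(N^1) = 2, rank(N^2) = 0; the number of blocks of size ≥ j is rank(N^{j−1}) − rank(N^j), giving [2, 2]. So we have 2 block(s) of size 2 → block sizes [2, 2]

Assembling the blocks gives a Jordan form
J =
  [-2,  1,  0,  0]
  [ 0, -2,  0,  0]
  [ 0,  0, -2,  1]
  [ 0,  0,  0, -2]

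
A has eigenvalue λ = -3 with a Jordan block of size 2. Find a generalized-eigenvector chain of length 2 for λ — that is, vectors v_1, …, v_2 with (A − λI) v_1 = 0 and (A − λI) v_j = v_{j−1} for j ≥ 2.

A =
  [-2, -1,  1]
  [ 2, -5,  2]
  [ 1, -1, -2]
A Jordan chain for λ = -3 of length 2:
v_1 = (1, 2, 1)ᵀ
v_2 = (1, 0, 0)ᵀ

Let N = A − (-3)·I. We want v_2 with N^2 v_2 = 0 but N^1 v_2 ≠ 0; then v_{j-1} := N · v_j for j = 2, …, 2.

Pick v_2 = (1, 0, 0)ᵀ.
Then v_1 = N · v_2 = (1, 2, 1)ᵀ.

Sanity check: (A − (-3)·I) v_1 = (0, 0, 0)ᵀ = 0. ✓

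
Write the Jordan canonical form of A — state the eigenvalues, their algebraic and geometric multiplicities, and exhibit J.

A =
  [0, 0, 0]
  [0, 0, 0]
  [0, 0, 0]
J_1(0) ⊕ J_1(0) ⊕ J_1(0)

The characteristic polynomial is
  det(x·I − A) = x^3

Eigenvalues and multiplicities (the geometric multiplicity of λ is n − rank(A − λI), which equals the number of Jordan blocks for λ):
  λ = 0: algebraic multiplicity = 3, geometric multiplicity = 3

Determining the block sizes for each eigenvalue:
  λ = 0: gm = am = 3, so every block has size 1 → block sizes [1, 1, 1]

Assembling the blocks gives a Jordan form
J =
  [0, 0, 0]
  [0, 0, 0]
  [0, 0, 0]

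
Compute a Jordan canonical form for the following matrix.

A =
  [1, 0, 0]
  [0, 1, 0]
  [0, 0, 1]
J_1(1) ⊕ J_1(1) ⊕ J_1(1)

The characteristic polynomial is
  det(x·I − A) = x^3 - 3*x^2 + 3*x - 1 = (x - 1)^3

Eigenvalues and multiplicities (the geometric multiplicity of λ is n − rank(A − λI), which equals the number of Jordan blocks for λ):
  λ = 1: algebraic multiplicity = 3, geometric multiplicity = 3

Determining the block sizes for each eigenvalue:
  λ = 1: gm = am = 3, so every block has size 1 → block sizes [1, 1, 1]

Assembling the blocks gives a Jordan form
J =
  [1, 0, 0]
  [0, 1, 0]
  [0, 0, 1]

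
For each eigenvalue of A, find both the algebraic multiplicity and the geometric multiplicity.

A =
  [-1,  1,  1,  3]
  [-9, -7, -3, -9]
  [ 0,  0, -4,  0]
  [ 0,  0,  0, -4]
λ = -4: alg = 4, geom = 3

Step 1 — factor the characteristic polynomial to read off the algebraic multiplicities:
  χ_A(x) = (x + 4)^4

Step 2 — compute geometric multiplicities via the rank-nullity identity g(λ) = n − rank(A − λI):
  rank(A − (-4)·I) = 1, so dim ker(A − (-4)·I) = n − 1 = 3

Summary:
  λ = -4: algebraic multiplicity = 4, geometric multiplicity = 3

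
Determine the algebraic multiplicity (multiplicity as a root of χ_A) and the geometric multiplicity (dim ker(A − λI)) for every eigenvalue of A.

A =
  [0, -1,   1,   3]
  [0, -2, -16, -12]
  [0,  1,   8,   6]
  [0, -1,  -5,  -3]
λ = 0: alg = 3, geom = 2; λ = 3: alg = 1, geom = 1

Step 1 — factor the characteristic polynomial to read off the algebraic multiplicities:
  χ_A(x) = x^3*(x - 3)

Step 2 — compute geometric multiplicities via the rank-nullity identity g(λ) = n − rank(A − λI):
  rank(A − (0)·I) = 2, so dim ker(A − (0)·I) = n − 2 = 2
  rank(A − (3)·I) = 3, so dim ker(A − (3)·I) = n − 3 = 1

Summary:
  λ = 0: algebraic multiplicity = 3, geometric multiplicity = 2
  λ = 3: algebraic multiplicity = 1, geometric multiplicity = 1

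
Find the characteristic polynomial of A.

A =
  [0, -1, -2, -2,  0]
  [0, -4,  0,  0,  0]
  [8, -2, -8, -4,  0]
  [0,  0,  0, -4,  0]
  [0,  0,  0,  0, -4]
x^5 + 20*x^4 + 160*x^3 + 640*x^2 + 1280*x + 1024

Expanding det(x·I − A) (e.g. by cofactor expansion or by noting that A is similar to its Jordan form J, which has the same characteristic polynomial as A) gives
  χ_A(x) = x^5 + 20*x^4 + 160*x^3 + 640*x^2 + 1280*x + 1024
which factors as (x + 4)^5. The eigenvalues (with algebraic multiplicities) are λ = -4 with multiplicity 5.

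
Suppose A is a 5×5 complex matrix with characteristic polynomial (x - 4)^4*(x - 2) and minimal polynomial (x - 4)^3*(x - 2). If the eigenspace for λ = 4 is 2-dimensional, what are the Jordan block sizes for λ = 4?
Block sizes for λ = 4: [3, 1]

Step 1 — from the characteristic polynomial, algebraic multiplicity of λ = 4 is 4. From dim ker(A − (4)·I) = 2, there are exactly 2 Jordan blocks for λ = 4.
Step 2 — from the minimal polynomial, the factor (x − 4)^3 tells us the largest block for λ = 4 has size 3.
Step 3 — with total size 4, 2 blocks, and largest block 3, the block sizes (in nonincreasing order) are [3, 1].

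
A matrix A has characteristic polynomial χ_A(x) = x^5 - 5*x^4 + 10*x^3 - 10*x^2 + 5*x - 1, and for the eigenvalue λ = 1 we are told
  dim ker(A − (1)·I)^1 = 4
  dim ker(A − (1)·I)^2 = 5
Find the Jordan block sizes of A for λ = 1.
Block sizes for λ = 1: [2, 1, 1, 1]

From the dimensions of kernels of powers, the number of Jordan blocks of size at least j is d_j − d_{j−1} where d_j = dim ker(N^j) (with d_0 = 0). Computing the differences gives [4, 1].
The number of blocks of size exactly k is (#blocks of size ≥ k) − (#blocks of size ≥ k + 1), so the partition is: 3 block(s) of size 1, 1 block(s) of size 2.
In nonincreasing order the block sizes are [2, 1, 1, 1].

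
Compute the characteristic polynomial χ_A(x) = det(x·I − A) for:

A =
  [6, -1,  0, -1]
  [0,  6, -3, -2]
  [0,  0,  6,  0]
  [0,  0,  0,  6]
x^4 - 24*x^3 + 216*x^2 - 864*x + 1296

Expanding det(x·I − A) (e.g. by cofactor expansion or by noting that A is similar to its Jordan form J, which has the same characteristic polynomial as A) gives
  χ_A(x) = x^4 - 24*x^3 + 216*x^2 - 864*x + 1296
which factors as (x - 6)^4. The eigenvalues (with algebraic multiplicities) are λ = 6 with multiplicity 4.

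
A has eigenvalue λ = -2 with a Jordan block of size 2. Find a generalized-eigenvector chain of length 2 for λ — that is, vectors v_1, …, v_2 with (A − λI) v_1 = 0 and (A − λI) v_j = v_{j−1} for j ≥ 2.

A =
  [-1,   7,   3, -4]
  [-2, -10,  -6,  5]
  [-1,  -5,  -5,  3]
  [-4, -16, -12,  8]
A Jordan chain for λ = -2 of length 2:
v_1 = (1, -2, -1, -4)ᵀ
v_2 = (1, 0, 0, 0)ᵀ

Let N = A − (-2)·I. We want v_2 with N^2 v_2 = 0 but N^1 v_2 ≠ 0; then v_{j-1} := N · v_j for j = 2, …, 2.

Pick v_2 = (1, 0, 0, 0)ᵀ.
Then v_1 = N · v_2 = (1, -2, -1, -4)ᵀ.

Sanity check: (A − (-2)·I) v_1 = (0, 0, 0, 0)ᵀ = 0. ✓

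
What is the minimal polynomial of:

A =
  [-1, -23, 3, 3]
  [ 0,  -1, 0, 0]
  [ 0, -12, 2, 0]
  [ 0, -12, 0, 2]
x^3 - 3*x - 2

The characteristic polynomial is χ_A(x) = (x - 2)^2*(x + 1)^2, so the eigenvalues are known. The minimal polynomial is
  m_A(x) = Π_λ (x − λ)^{k_λ}
where k_λ is the size of the *largest* Jordan block for λ (equivalently, the smallest k with (A − λI)^k v = 0 for every generalised eigenvector v of λ).

  λ = -1: largest Jordan block has size 2, contributing (x + 1)^2
  λ = 2: largest Jordan block has size 1, contributing (x − 2)

So m_A(x) = (x - 2)*(x + 1)^2 = x^3 - 3*x - 2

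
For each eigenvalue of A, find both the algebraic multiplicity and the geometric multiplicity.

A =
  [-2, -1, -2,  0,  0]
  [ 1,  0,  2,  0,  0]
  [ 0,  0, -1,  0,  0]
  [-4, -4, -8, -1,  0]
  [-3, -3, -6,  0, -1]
λ = -1: alg = 5, geom = 4

Step 1 — factor the characteristic polynomial to read off the algebraic multiplicities:
  χ_A(x) = (x + 1)^5

Step 2 — compute geometric multiplicities via the rank-nullity identity g(λ) = n − rank(A − λI):
  rank(A − (-1)·I) = 1, so dim ker(A − (-1)·I) = n − 1 = 4

Summary:
  λ = -1: algebraic multiplicity = 5, geometric multiplicity = 4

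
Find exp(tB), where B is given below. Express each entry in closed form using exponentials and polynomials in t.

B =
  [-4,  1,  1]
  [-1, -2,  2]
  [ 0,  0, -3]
e^{tB} =
  [-t*exp(-3*t) + exp(-3*t), t*exp(-3*t), t^2*exp(-3*t)/2 + t*exp(-3*t)]
  [-t*exp(-3*t), t*exp(-3*t) + exp(-3*t), t^2*exp(-3*t)/2 + 2*t*exp(-3*t)]
  [0, 0, exp(-3*t)]

Strategy: write B = P · J · P⁻¹ where J is a Jordan canonical form, so e^{tB} = P · e^{tJ} · P⁻¹, and e^{tJ} can be computed block-by-block.

B has Jordan form
J =
  [-3,  1,  0]
  [ 0, -3,  1]
  [ 0,  0, -3]
(up to reordering of blocks).

Per-block formulas:
  For a 3×3 Jordan block J_3(-3): exp(t · J_3(-3)) = e^(-3t)·(I + t·N + (t^2/2)·N^2), where N is the 3×3 nilpotent shift.

After assembling e^{tJ} and conjugating by P, we get:

e^{tB} =
  [-t*exp(-3*t) + exp(-3*t), t*exp(-3*t), t^2*exp(-3*t)/2 + t*exp(-3*t)]
  [-t*exp(-3*t), t*exp(-3*t) + exp(-3*t), t^2*exp(-3*t)/2 + 2*t*exp(-3*t)]
  [0, 0, exp(-3*t)]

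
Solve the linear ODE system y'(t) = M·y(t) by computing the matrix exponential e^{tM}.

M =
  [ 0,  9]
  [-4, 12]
e^{tM} =
  [-6*t*exp(6*t) + exp(6*t), 9*t*exp(6*t)]
  [-4*t*exp(6*t), 6*t*exp(6*t) + exp(6*t)]

Strategy: write M = P · J · P⁻¹ where J is a Jordan canonical form, so e^{tM} = P · e^{tJ} · P⁻¹, and e^{tJ} can be computed block-by-block.

M has Jordan form
J =
  [6, 1]
  [0, 6]
(up to reordering of blocks).

Per-block formulas:
  For a 2×2 Jordan block J_2(6): exp(t · J_2(6)) = e^(6t)·(I + t·N), where N is the 2×2 nilpotent shift.

After assembling e^{tJ} and conjugating by P, we get:

e^{tM} =
  [-6*t*exp(6*t) + exp(6*t), 9*t*exp(6*t)]
  [-4*t*exp(6*t), 6*t*exp(6*t) + exp(6*t)]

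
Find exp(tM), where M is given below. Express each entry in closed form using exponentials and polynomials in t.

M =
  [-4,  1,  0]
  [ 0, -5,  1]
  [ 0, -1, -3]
e^{tM} =
  [exp(-4*t), -t^2*exp(-4*t)/2 + t*exp(-4*t), t^2*exp(-4*t)/2]
  [0, -t*exp(-4*t) + exp(-4*t), t*exp(-4*t)]
  [0, -t*exp(-4*t), t*exp(-4*t) + exp(-4*t)]

Strategy: write M = P · J · P⁻¹ where J is a Jordan canonical form, so e^{tM} = P · e^{tJ} · P⁻¹, and e^{tJ} can be computed block-by-block.

M has Jordan form
J =
  [-4,  1,  0]
  [ 0, -4,  1]
  [ 0,  0, -4]
(up to reordering of blocks).

Per-block formulas:
  For a 3×3 Jordan block J_3(-4): exp(t · J_3(-4)) = e^(-4t)·(I + t·N + (t^2/2)·N^2), where N is the 3×3 nilpotent shift.

After assembling e^{tJ} and conjugating by P, we get:

e^{tM} =
  [exp(-4*t), -t^2*exp(-4*t)/2 + t*exp(-4*t), t^2*exp(-4*t)/2]
  [0, -t*exp(-4*t) + exp(-4*t), t*exp(-4*t)]
  [0, -t*exp(-4*t), t*exp(-4*t) + exp(-4*t)]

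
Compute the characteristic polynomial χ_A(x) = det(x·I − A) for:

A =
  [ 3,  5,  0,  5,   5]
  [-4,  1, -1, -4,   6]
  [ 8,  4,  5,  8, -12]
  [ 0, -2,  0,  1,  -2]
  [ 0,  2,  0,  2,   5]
x^5 - 15*x^4 + 90*x^3 - 270*x^2 + 405*x - 243

Expanding det(x·I − A) (e.g. by cofactor expansion or by noting that A is similar to its Jordan form J, which has the same characteristic polynomial as A) gives
  χ_A(x) = x^5 - 15*x^4 + 90*x^3 - 270*x^2 + 405*x - 243
which factors as (x - 3)^5. The eigenvalues (with algebraic multiplicities) are λ = 3 with multiplicity 5.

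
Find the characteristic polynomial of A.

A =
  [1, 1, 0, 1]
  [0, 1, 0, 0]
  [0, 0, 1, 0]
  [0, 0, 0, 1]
x^4 - 4*x^3 + 6*x^2 - 4*x + 1

Expanding det(x·I − A) (e.g. by cofactor expansion or by noting that A is similar to its Jordan form J, which has the same characteristic polynomial as A) gives
  χ_A(x) = x^4 - 4*x^3 + 6*x^2 - 4*x + 1
which factors as (x - 1)^4. The eigenvalues (with algebraic multiplicities) are λ = 1 with multiplicity 4.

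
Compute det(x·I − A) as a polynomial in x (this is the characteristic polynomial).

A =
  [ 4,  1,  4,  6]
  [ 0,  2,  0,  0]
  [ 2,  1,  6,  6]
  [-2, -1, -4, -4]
x^4 - 8*x^3 + 24*x^2 - 32*x + 16

Expanding det(x·I − A) (e.g. by cofactor expansion or by noting that A is similar to its Jordan form J, which has the same characteristic polynomial as A) gives
  χ_A(x) = x^4 - 8*x^3 + 24*x^2 - 32*x + 16
which factors as (x - 2)^4. The eigenvalues (with algebraic multiplicities) are λ = 2 with multiplicity 4.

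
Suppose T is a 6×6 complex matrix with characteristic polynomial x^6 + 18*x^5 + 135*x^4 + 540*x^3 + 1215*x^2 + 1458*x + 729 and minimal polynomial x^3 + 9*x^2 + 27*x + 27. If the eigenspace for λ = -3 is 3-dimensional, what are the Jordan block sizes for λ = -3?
Block sizes for λ = -3: [3, 2, 1]

Step 1 — from the characteristic polynomial, algebraic multiplicity of λ = -3 is 6. From dim ker(T − (-3)·I) = 3, there are exactly 3 Jordan blocks for λ = -3.
Step 2 — from the minimal polynomial, the factor (x + 3)^3 tells us the largest block for λ = -3 has size 3.
Step 3 — with total size 6, 3 blocks, and largest block 3, the block sizes (in nonincreasing order) are [3, 2, 1].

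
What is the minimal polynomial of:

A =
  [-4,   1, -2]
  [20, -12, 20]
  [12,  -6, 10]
x^2 + 4*x + 4

The characteristic polynomial is χ_A(x) = (x + 2)^3, so the eigenvalues are known. The minimal polynomial is
  m_A(x) = Π_λ (x − λ)^{k_λ}
where k_λ is the size of the *largest* Jordan block for λ (equivalently, the smallest k with (A − λI)^k v = 0 for every generalised eigenvector v of λ).

  λ = -2: largest Jordan block has size 2, contributing (x + 2)^2

So m_A(x) = (x + 2)^2 = x^2 + 4*x + 4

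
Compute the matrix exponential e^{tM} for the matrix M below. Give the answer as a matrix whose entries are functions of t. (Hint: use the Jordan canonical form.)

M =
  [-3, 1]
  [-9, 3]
e^{tM} =
  [1 - 3*t, t]
  [-9*t, 3*t + 1]

Strategy: write M = P · J · P⁻¹ where J is a Jordan canonical form, so e^{tM} = P · e^{tJ} · P⁻¹, and e^{tJ} can be computed block-by-block.

M has Jordan form
J =
  [0, 1]
  [0, 0]
(up to reordering of blocks).

Per-block formulas:
  For a 2×2 Jordan block J_2(0): exp(t · J_2(0)) = e^(0t)·(I + t·N), where N is the 2×2 nilpotent shift.

After assembling e^{tJ} and conjugating by P, we get:

e^{tM} =
  [1 - 3*t, t]
  [-9*t, 3*t + 1]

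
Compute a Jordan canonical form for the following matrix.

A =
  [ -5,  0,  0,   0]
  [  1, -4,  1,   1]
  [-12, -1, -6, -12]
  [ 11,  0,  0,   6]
J_2(-5) ⊕ J_1(-5) ⊕ J_1(6)

The characteristic polynomial is
  det(x·I − A) = x^4 + 9*x^3 - 15*x^2 - 325*x - 750 = (x - 6)*(x + 5)^3

Eigenvalues and multiplicities (the geometric multiplicity of λ is n − rank(A − λI), which equals the number of Jordan blocks for λ):
  λ = -5: algebraic multiplicity = 3, geometric multiplicity = 2
  λ = 6: algebraic multiplicity = 1, geometric multiplicity = 1

Determining the block sizes for each eigenvalue:
  λ = -5: 2 blocks summing to 3 forces exactly one block of size 2 and the rest size 1 → block sizes [2, 1]
  λ = 6: one block (gm = 1), so the single block has size am = 1 → block sizes [1]

Assembling the blocks gives a Jordan form
J =
  [-5,  1,  0, 0]
  [ 0, -5,  0, 0]
  [ 0,  0, -5, 0]
  [ 0,  0,  0, 6]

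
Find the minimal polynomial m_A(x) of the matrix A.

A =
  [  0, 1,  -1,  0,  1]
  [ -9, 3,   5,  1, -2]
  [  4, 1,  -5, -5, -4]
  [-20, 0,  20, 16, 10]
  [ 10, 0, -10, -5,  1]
x^4 - 9*x^3 + 21*x^2 - 19*x + 6

The characteristic polynomial is χ_A(x) = (x - 6)^2*(x - 1)^3, so the eigenvalues are known. The minimal polynomial is
  m_A(x) = Π_λ (x − λ)^{k_λ}
where k_λ is the size of the *largest* Jordan block for λ (equivalently, the smallest k with (A − λI)^k v = 0 for every generalised eigenvector v of λ).

  λ = 1: largest Jordan block has size 3, contributing (x − 1)^3
  λ = 6: largest Jordan block has size 1, contributing (x − 6)

So m_A(x) = (x - 6)*(x - 1)^3 = x^4 - 9*x^3 + 21*x^2 - 19*x + 6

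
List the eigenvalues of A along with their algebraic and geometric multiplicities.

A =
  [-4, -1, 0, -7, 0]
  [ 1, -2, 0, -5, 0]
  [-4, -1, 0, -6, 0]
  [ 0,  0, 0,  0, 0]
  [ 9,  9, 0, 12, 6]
λ = -3: alg = 2, geom = 1; λ = 0: alg = 2, geom = 1; λ = 6: alg = 1, geom = 1

Step 1 — factor the characteristic polynomial to read off the algebraic multiplicities:
  χ_A(x) = x^2*(x - 6)*(x + 3)^2

Step 2 — compute geometric multiplicities via the rank-nullity identity g(λ) = n − rank(A − λI):
  rank(A − (-3)·I) = 4, so dim ker(A − (-3)·I) = n − 4 = 1
  rank(A − (0)·I) = 4, so dim ker(A − (0)·I) = n − 4 = 1
  rank(A − (6)·I) = 4, so dim ker(A − (6)·I) = n − 4 = 1

Summary:
  λ = -3: algebraic multiplicity = 2, geometric multiplicity = 1
  λ = 0: algebraic multiplicity = 2, geometric multiplicity = 1
  λ = 6: algebraic multiplicity = 1, geometric multiplicity = 1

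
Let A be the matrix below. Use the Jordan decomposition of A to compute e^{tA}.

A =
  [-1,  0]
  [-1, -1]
e^{tA} =
  [exp(-t), 0]
  [-t*exp(-t), exp(-t)]

Strategy: write A = P · J · P⁻¹ where J is a Jordan canonical form, so e^{tA} = P · e^{tJ} · P⁻¹, and e^{tJ} can be computed block-by-block.

A has Jordan form
J =
  [-1,  1]
  [ 0, -1]
(up to reordering of blocks).

Per-block formulas:
  For a 2×2 Jordan block J_2(-1): exp(t · J_2(-1)) = e^(-1t)·(I + t·N), where N is the 2×2 nilpotent shift.

After assembling e^{tJ} and conjugating by P, we get:

e^{tA} =
  [exp(-t), 0]
  [-t*exp(-t), exp(-t)]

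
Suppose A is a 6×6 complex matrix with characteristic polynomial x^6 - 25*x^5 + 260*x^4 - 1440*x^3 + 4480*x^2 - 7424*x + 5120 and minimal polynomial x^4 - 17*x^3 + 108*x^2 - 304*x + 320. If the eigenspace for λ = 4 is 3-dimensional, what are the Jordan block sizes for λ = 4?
Block sizes for λ = 4: [3, 1, 1]

Step 1 — from the characteristic polynomial, algebraic multiplicity of λ = 4 is 5. From dim ker(A − (4)·I) = 3, there are exactly 3 Jordan blocks for λ = 4.
Step 2 — from the minimal polynomial, the factor (x − 4)^3 tells us the largest block for λ = 4 has size 3.
Step 3 — with total size 5, 3 blocks, and largest block 3, the block sizes (in nonincreasing order) are [3, 1, 1].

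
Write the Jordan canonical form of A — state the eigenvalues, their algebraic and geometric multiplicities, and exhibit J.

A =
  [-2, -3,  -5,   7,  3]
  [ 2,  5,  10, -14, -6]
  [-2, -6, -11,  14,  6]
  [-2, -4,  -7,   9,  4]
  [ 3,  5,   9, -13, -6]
J_3(-1) ⊕ J_1(-1) ⊕ J_1(-1)

The characteristic polynomial is
  det(x·I − A) = x^5 + 5*x^4 + 10*x^3 + 10*x^2 + 5*x + 1 = (x + 1)^5

Eigenvalues and multiplicities (the geometric multiplicity of λ is n − rank(A − λI), which equals the number of Jordan blocks for λ):
  λ = -1: algebraic multiplicity = 5, geometric multiplicity = 3

Determining the block sizes for each eigenvalue:
  λ = -1: with am = 5 and gm = 3, the partition is not yet determined (e.g. several partitions of 5 into 3 parts exist). Let N = A − (-1)·I. Computing rank(N^1) = 2, rank(N^2) = 1, rank(N^3) = 0; the number of blocks of size ≥ j is rank(N^{j−1}) − rank(N^j), giving [3, 1, 1]. So we have 1 block(s) of size 3, 2 block(s) of size 1 → block sizes [3, 1, 1]

Assembling the blocks gives a Jordan form
J =
  [-1,  1,  0,  0,  0]
  [ 0, -1,  1,  0,  0]
  [ 0,  0, -1,  0,  0]
  [ 0,  0,  0, -1,  0]
  [ 0,  0,  0,  0, -1]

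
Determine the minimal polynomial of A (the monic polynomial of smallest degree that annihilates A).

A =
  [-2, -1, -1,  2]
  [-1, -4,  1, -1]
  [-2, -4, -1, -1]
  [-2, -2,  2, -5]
x^2 + 6*x + 9

The characteristic polynomial is χ_A(x) = (x + 3)^4, so the eigenvalues are known. The minimal polynomial is
  m_A(x) = Π_λ (x − λ)^{k_λ}
where k_λ is the size of the *largest* Jordan block for λ (equivalently, the smallest k with (A − λI)^k v = 0 for every generalised eigenvector v of λ).

  λ = -3: largest Jordan block has size 2, contributing (x + 3)^2

So m_A(x) = (x + 3)^2 = x^2 + 6*x + 9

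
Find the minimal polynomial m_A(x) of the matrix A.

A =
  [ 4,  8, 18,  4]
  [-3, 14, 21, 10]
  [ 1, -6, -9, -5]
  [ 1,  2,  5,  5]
x^4 - 14*x^3 + 72*x^2 - 160*x + 128

The characteristic polynomial is χ_A(x) = (x - 4)^3*(x - 2), so the eigenvalues are known. The minimal polynomial is
  m_A(x) = Π_λ (x − λ)^{k_λ}
where k_λ is the size of the *largest* Jordan block for λ (equivalently, the smallest k with (A − λI)^k v = 0 for every generalised eigenvector v of λ).

  λ = 2: largest Jordan block has size 1, contributing (x − 2)
  λ = 4: largest Jordan block has size 3, contributing (x − 4)^3

So m_A(x) = (x - 4)^3*(x - 2) = x^4 - 14*x^3 + 72*x^2 - 160*x + 128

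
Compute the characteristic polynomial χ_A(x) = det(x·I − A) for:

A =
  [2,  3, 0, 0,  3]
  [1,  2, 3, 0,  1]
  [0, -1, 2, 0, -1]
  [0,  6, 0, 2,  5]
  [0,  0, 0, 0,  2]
x^5 - 10*x^4 + 40*x^3 - 80*x^2 + 80*x - 32

Expanding det(x·I − A) (e.g. by cofactor expansion or by noting that A is similar to its Jordan form J, which has the same characteristic polynomial as A) gives
  χ_A(x) = x^5 - 10*x^4 + 40*x^3 - 80*x^2 + 80*x - 32
which factors as (x - 2)^5. The eigenvalues (with algebraic multiplicities) are λ = 2 with multiplicity 5.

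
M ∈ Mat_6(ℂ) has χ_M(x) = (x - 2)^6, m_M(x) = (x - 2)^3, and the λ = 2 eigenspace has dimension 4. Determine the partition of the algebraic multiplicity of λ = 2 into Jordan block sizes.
Block sizes for λ = 2: [3, 1, 1, 1]

Step 1 — from the characteristic polynomial, algebraic multiplicity of λ = 2 is 6. From dim ker(M − (2)·I) = 4, there are exactly 4 Jordan blocks for λ = 2.
Step 2 — from the minimal polynomial, the factor (x − 2)^3 tells us the largest block for λ = 2 has size 3.
Step 3 — with total size 6, 4 blocks, and largest block 3, the block sizes (in nonincreasing order) are [3, 1, 1, 1].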